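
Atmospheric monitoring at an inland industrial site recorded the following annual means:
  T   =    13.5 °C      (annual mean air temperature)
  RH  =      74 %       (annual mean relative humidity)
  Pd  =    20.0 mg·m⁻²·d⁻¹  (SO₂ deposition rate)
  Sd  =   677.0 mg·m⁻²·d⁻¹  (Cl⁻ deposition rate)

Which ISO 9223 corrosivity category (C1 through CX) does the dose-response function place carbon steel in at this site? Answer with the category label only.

C5

carbon steel: T>10 °C ⇒ hinge -0.054·(13.5−10) = -0.1890
  Pd branch = 1.77·Pd^0.52·e^(0.02·RH+f) = 30.56 μm/a
  Cl⁻ term: 0.102·677.0^0.62·exp(0.033·74+0.04·13.5) = 114.5
  sum: 30.56 + 114.5 → r_corr = 145 μm/a
145 μm/a falls in (80, 200] for carbon steel → category C5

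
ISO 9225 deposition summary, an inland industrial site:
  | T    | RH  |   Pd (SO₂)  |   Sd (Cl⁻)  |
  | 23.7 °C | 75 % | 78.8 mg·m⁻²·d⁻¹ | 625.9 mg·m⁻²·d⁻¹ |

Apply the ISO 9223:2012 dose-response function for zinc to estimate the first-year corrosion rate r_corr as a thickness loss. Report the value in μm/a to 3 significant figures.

zinc: temperature factor f = -0.071·(13.7) = -0.9727
  SO₂ term: 0.0129·78.8^0.44·exp(0.046·75-0.9727) = 1.049
  Sd branch = 0.0175·Sd^0.57·e^(0.008·RH+0.085·T) = 9.387 μm/a
  r_corr = 1.049 + 9.387 = 10.44 μm/a

r_corr = 10.4 μm/a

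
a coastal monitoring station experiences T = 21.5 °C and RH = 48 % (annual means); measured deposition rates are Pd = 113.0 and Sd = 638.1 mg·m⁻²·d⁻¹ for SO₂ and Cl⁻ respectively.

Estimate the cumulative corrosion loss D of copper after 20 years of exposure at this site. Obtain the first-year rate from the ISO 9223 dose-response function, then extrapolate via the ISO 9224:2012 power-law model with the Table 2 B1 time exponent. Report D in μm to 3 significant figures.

copper: T>10 °C ⇒ hinge -0.080·(21.5−10) = -0.9200
  SO₂ term: 0.0053·113.0^0.26·exp(0.059·48-0.9200) = 0.1226
  Cl⁻ term: 0.01025·638.1^0.27·exp(0.036·48+0.049·21.5) = 0.9463
  r_corr = 0.1226 + 0.9463 = 1.069 μm/a
ISO 9224: D(t) = r_corr · t^b with b = 0.667 (copper, B1)
  D(20) = 1.069 × 20^0.667 = 1.069 × 7.375 = 7.884 μm

D(20) = 7.88 μm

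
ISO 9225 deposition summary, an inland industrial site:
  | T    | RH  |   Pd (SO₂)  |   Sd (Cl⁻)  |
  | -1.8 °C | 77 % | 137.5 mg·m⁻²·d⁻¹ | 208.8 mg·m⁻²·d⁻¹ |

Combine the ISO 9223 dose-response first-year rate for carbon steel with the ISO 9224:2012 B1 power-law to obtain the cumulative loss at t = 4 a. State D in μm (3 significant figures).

D(4) = 106 μm

carbon steel: temperature factor f = +0.150·(-11.8) = -1.7700
  sulphur-dioxide contribution → 18.2 μm/a
  chloride contribution → 33.05 μm/a
  ⇒ r_corr(carbon steel) = 51.24 μm/a
ISO 9224: D(t) = r_corr · t^b with b = 0.523 (carbon steel, B1)
  D(4) = 51.24 × 4^0.523 = 51.24 × 2.065 = 105.8 μm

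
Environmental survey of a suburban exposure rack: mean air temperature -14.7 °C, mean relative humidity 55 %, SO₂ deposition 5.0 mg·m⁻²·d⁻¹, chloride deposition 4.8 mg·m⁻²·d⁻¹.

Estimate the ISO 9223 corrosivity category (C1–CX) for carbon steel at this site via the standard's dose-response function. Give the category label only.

carbon steel: temperature factor f = +0.150·(-24.7) = -3.7050
  Pd branch = 1.77·Pd^0.52·e^(0.02·RH+f) = 0.3021 μm/a
  Sd branch = 0.102·Sd^0.62·e^(0.033·RH+0.04·T) = 0.9201 μm/a
  r_corr = 0.3021 + 0.9201 = 1.222 μm/a
1.22 μm/a falls in (0, 1.3] for carbon steel → category C1

C1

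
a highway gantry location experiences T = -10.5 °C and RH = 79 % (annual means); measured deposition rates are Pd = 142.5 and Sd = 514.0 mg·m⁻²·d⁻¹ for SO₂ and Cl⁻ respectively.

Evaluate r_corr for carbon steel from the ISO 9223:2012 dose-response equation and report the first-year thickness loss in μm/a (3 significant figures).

carbon steel: f(T) = +0.150·(T−10) [T≤10 °C] = -3.0750
  SO₂ term: 1.77·142.5^0.52·exp(0.02·79-3.0750) = 5.232
  Cl⁻ term: 0.102·514.0^0.62·exp(0.033·79+0.04·-10.5) = 43.57
  r_corr = 5.232 + 43.57 = 48.8 μm/a

r_corr = 48.8 μm/a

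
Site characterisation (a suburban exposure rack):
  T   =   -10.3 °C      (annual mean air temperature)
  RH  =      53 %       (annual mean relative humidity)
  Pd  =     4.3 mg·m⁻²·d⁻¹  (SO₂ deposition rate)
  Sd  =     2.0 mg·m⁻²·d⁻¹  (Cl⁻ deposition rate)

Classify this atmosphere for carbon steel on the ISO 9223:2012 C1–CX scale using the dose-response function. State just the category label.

C1

carbon steel: T≤10 °C ⇒ hinge +0.150·(-10.3−10) = -3.0450
  sulphur-dioxide contribution → 0.5192 μm/a
  chloride contribution → 0.5969 μm/a
  total first-year rate 1.116 μm/a
Category bounds: 0…1.3 μm/a bracket r_corr ⇒ C1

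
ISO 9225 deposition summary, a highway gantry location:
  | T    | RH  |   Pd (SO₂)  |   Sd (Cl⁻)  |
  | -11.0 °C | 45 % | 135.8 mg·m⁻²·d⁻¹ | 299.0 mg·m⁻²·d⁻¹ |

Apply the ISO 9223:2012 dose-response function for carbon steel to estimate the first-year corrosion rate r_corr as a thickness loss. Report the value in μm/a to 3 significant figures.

carbon steel: f(T) = +0.150·(T−10) [T≤10 °C] = -3.1500
  SO₂ term: 1.77·135.8^0.52·exp(0.02·45-3.1500) = 2.398
  Sd branch = 0.102·Sd^0.62·e^(0.033·RH+0.04·T) = 9.939 μm/a
  r_corr = 2.398 + 9.939 = 12.34 μm/a

r_corr = 12.3 μm/a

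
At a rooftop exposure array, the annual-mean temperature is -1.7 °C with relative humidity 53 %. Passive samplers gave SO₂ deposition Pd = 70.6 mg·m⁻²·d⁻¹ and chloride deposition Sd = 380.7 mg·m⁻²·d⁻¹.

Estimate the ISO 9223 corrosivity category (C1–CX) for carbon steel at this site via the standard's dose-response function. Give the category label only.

C3

carbon steel: f(T) = +0.150·(T−10) [T≤10 °C] = -1.7550
  SO₂ term: 1.77·70.6^0.52·exp(0.02·53-1.7550) = 8.082
  Cl⁻ term: 0.102·380.7^0.62·exp(0.033·53+0.04·-1.7) = 21.81
  sum: 8.082 + 21.81 → r_corr = 29.89 μm/a
Category bounds: 25…50 μm/a bracket r_corr ⇒ C3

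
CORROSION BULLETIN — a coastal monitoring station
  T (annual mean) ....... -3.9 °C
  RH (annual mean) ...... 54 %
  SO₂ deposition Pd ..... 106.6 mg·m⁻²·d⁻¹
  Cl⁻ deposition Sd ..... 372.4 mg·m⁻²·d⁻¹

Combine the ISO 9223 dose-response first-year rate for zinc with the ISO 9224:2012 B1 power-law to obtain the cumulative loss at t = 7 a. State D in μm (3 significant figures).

D(7) = 6.21 μm

zinc: T≤10 °C ⇒ hinge +0.038·(-3.9−10) = -0.5282
  SO₂ term: 0.0129·106.6^0.44·exp(0.046·54-0.5282) = 0.7115
  Cl⁻ term: 0.0175·372.4^0.57·exp(0.008·54+0.085·-3.9) = 0.5651
  sum: 0.7115 + 0.5651 → r_corr = 1.277 μm/a
ISO 9224: D(t) = r_corr · t^b with b = 0.813 (zinc, B1)
  D(7) = 1.277 × 7^0.813 = 1.277 × 4.865 = 6.211 μm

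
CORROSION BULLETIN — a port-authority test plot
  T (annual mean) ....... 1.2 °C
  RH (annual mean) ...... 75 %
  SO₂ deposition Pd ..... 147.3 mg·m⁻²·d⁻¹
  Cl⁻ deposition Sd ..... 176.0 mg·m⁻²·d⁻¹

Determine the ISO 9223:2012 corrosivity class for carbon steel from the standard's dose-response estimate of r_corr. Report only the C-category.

C4

carbon steel: T≤10 °C ⇒ hinge +0.150·(1.2−10) = -1.3200
  SO₂ term: 1.77·147.3^0.52·exp(0.02·75-1.3200) = 28.42
  Sd branch = 0.102·Sd^0.62·e^(0.033·RH+0.04·T) = 31.37 μm/a
  r_corr = 28.42 + 31.37 = 59.79 μm/a
Category bounds: 50…80 μm/a bracket r_corr ⇒ C4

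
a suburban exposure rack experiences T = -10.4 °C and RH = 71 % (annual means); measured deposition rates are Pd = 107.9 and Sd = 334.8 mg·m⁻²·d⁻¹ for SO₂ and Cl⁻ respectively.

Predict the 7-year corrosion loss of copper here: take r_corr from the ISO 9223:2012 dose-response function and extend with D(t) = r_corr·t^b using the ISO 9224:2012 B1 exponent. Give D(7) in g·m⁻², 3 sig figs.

copper: temperature factor f = +0.126·(-20.4) = -2.5704
  sulphur-dioxide contribution → 0.09033 μm/a
  chloride contribution → 0.3812 μm/a
  ⇒ r_corr(copper) = 0.4715 μm/a
Long-term exponent b (ISO 9224 Table 2, B1) = 0.667
  D(7) = 0.4715 × 7^0.667 = 0.4715 × 3.662 = 1.727 μm
  Mass loss = 1.727 μm × 8.96 g/cm³ = 15.47 g·m⁻²

D(7) = 15.5 g·m⁻²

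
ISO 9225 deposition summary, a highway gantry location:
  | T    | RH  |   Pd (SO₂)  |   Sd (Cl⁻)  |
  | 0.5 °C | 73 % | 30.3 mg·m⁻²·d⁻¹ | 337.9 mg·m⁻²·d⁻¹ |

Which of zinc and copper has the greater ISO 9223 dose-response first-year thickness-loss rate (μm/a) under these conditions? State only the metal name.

zinc: T≤10 °C ⇒ hinge +0.038·(0.5−10) = -0.3610
  SO₂ term: 0.0129·30.3^0.44·exp(0.046·73-0.3610) = 1.159
  Sd branch = 0.0175·Sd^0.57·e^(0.008·RH+0.085·T) = 0.9048 μm/a
  r_corr = 1.159 + 0.9048 = 2.064 μm/a
copper: f(T) = +0.126·(T−10) [T≤10 °C] = -1.1970
  Pd branch = 0.0053·Pd^0.26·e^(0.059·RH+f) = 0.2885 μm/a
  Cl⁻ term: 0.01025·337.9^0.27·exp(0.036·73+0.049·0.5) = 0.7006
  r_corr = 0.2885 + 0.7006 = 0.9891 μm/a
Ordering by μm/a: zinc (2.06) > copper (0.989)

zinc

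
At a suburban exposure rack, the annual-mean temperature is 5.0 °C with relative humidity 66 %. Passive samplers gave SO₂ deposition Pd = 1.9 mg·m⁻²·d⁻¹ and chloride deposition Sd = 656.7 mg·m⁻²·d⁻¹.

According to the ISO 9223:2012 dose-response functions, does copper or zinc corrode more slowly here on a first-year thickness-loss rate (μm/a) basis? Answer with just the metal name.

copper

copper: temperature factor f = +0.126·(-5.0) = -0.6300
  Pd branch = 0.0053·Pd^0.26·e^(0.059·RH+f) = 0.1638 μm/a
  Sd branch = 0.01025·Sd^0.27·e^(0.036·RH+0.049·T) = 0.8123 μm/a
  r_corr = 0.1638 + 0.8123 = 0.9761 μm/a
zinc: T≤10 °C ⇒ hinge +0.038·(5.0−10) = -0.1900
  Pd branch = 0.0129·Pd^0.44·e^(0.046·RH+f) = 0.2946 μm/a
  Cl⁻ term: 0.0175·656.7^0.57·exp(0.008·66+0.085·5.0) = 1.832
  sum: 0.2946 + 1.832 → r_corr = 2.126 μm/a
Ordering by μm/a: zinc (2.13) > copper (0.976)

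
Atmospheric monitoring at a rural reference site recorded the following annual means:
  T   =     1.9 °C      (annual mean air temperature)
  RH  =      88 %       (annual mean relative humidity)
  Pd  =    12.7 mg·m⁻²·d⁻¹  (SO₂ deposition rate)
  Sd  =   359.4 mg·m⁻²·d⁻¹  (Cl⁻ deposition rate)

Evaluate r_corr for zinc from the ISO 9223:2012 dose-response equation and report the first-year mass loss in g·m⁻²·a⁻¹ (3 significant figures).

r_corr = 20.4 g·m⁻²·a⁻¹

zinc: T≤10 °C ⇒ hinge +0.038·(1.9−10) = -0.3078
  SO₂ term: 0.0129·12.7^0.44·exp(0.046·88-0.3078) = 1.662
  Sd branch = 0.0175·Sd^0.57·e^(0.008·RH+0.085·T) = 1.19 μm/a
  r_corr = 1.662 + 1.19 = 2.852 μm/a
Convert to mass loss: 2.852 μm/a × 7.14 g/cm³ = 20.36 g·m⁻²·a⁻¹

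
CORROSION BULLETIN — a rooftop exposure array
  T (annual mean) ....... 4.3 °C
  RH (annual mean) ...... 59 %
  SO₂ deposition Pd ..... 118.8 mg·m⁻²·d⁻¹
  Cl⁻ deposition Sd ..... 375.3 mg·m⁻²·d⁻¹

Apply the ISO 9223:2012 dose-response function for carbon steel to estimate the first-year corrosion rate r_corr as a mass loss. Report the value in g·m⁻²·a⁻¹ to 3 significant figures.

r_corr = 494 g·m⁻²·a⁻¹

carbon steel: temperature factor f = +0.150·(-5.7) = -0.8550
  SO₂ term: 1.77·118.8^0.52·exp(0.02·59-0.8550) = 29.38
  Sd branch = 0.102·Sd^0.62·e^(0.033·RH+0.04·T) = 33.5 μm/a
  r_corr = 29.38 + 33.5 = 62.87 μm/a
Convert to mass loss: 62.87 μm/a × 7.85 g/cm³ = 493.6 g·m⁻²·a⁻¹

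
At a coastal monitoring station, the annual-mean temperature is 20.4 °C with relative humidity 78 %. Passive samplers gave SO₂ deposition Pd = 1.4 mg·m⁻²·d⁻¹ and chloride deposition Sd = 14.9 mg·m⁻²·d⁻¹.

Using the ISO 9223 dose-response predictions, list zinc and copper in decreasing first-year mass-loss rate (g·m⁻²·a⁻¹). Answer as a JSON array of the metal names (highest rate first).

zinc: f(T) = -0.071·(T−10) [T>10 °C] = -0.7384
  sulphur-dioxide contribution → 0.2585 μm/a
  chloride contribution → 0.8626 μm/a
  ⇒ r_corr(zinc) = 1.121 μm/a
  mass loss = 1.121 μm/a × 7.14 g/cm³ = 8.005 g·m⁻²·a⁻¹
copper: temperature factor f = -0.080·(10.4) = -0.8320
  sulphur-dioxide contribution → 0.2509 μm/a
  chloride contribution → 0.9574 μm/a
  ⇒ r_corr(copper) = 1.208 μm/a
  mass loss = 1.208 μm/a × 8.96 g/cm³ = 10.83 g·m⁻²·a⁻¹
Ordering by g·m⁻²·a⁻¹: copper (10.8) > zinc (8)

["copper", "zinc"]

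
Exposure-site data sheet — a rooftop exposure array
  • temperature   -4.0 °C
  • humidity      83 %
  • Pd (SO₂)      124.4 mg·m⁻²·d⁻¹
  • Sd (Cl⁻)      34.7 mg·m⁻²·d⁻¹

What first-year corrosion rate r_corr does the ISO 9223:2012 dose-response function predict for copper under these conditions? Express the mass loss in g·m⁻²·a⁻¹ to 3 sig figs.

copper: T≤10 °C ⇒ hinge +0.126·(-4.0−10) = -1.7640
  Pd branch = 0.0053·Pd^0.26·e^(0.059·RH+f) = 0.4262 μm/a
  Cl⁻ term: 0.01025·34.7^0.27·exp(0.036·83+0.049·-4.0) = 0.4357
  sum: 0.4262 + 0.4357 → r_corr = 0.8618 μm/a
Convert to mass loss: 0.8618 μm/a × 8.96 g/cm³ = 7.722 g·m⁻²·a⁻¹

r_corr = 7.72 g·m⁻²·a⁻¹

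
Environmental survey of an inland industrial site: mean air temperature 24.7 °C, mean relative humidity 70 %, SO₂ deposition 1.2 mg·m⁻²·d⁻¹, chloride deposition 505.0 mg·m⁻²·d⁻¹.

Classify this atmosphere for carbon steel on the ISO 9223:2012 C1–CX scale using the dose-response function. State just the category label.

C5

carbon steel: T>10 °C ⇒ hinge -0.054·(24.7−10) = -0.7938
  sulphur-dioxide contribution → 3.568 μm/a
  chloride contribution → 130.9 μm/a
  ⇒ r_corr(carbon steel) = 134.5 μm/a
134 μm/a falls in (80, 200] for carbon steel → category C5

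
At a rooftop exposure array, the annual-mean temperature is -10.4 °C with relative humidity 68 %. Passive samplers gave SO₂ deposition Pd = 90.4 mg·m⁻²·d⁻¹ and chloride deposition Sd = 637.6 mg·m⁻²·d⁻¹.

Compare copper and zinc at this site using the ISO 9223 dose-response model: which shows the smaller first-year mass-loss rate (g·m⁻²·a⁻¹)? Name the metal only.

copper

copper: T≤10 °C ⇒ hinge +0.126·(-10.4−10) = -2.5704
  Pd branch = 0.0053·Pd^0.26·e^(0.059·RH+f) = 0.07227 μm/a
  Cl⁻ term: 0.01025·637.6^0.27·exp(0.036·68+0.049·-10.4) = 0.4072
  r_corr = 0.07227 + 0.4072 = 0.4795 μm/a
  mass loss = 0.4795 μm/a × 8.96 g/cm³ = 4.296 g·m⁻²·a⁻¹
zinc: temperature factor f = +0.038·(-20.4) = -0.7752
  SO₂ term: 0.0129·90.4^0.44·exp(0.046·68-0.7752) = 0.9843
  Cl⁻ term: 0.0175·637.6^0.57·exp(0.008·68+0.085·-10.4) = 0.4943
  sum: 0.9843 + 0.4943 → r_corr = 1.479 μm/a
  mass loss = 1.479 μm/a × 7.14 g/cm³ = 10.56 g·m⁻²·a⁻¹
Ordering by g·m⁻²·a⁻¹: zinc (10.6) > copper (4.3)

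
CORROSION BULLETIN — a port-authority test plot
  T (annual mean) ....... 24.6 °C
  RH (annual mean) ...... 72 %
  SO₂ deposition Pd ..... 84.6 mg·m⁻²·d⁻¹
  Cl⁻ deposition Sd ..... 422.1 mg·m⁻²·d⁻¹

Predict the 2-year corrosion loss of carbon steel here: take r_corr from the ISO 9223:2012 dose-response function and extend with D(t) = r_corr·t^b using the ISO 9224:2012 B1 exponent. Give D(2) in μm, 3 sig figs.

carbon steel: T>10 °C ⇒ hinge -0.054·(24.6−10) = -0.7884
  Pd branch = 1.77·Pd^0.52·e^(0.02·RH+f) = 34.13 μm/a
  Sd branch = 0.102·Sd^0.62·e^(0.033·RH+0.04·T) = 124.6 μm/a
  sum: 34.13 + 124.6 → r_corr = 158.8 μm/a
Long-term exponent b (ISO 9224 Table 2, B1) = 0.523
  D(2) = 158.8 × 2^0.523 = 158.8 × 1.437 = 228.1 μm

D(2) = 228 μm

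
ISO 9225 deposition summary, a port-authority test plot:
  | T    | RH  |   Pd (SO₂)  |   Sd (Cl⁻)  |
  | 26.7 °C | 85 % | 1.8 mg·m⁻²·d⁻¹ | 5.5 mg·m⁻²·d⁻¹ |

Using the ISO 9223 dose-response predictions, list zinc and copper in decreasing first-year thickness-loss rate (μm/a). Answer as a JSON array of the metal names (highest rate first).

zinc: T>10 °C ⇒ hinge -0.071·(26.7−10) = -1.1857
  sulphur-dioxide contribution → 0.2547 μm/a
  chloride contribution → 0.8831 μm/a
  ⇒ r_corr(zinc) = 1.138 μm/a
copper: T>10 °C ⇒ hinge -0.080·(26.7−10) = -1.3360
  sulphur-dioxide contribution → 0.2446 μm/a
  chloride contribution → 1.282 μm/a
  total first-year rate 1.526 μm/a
Ordering by μm/a: copper (1.53) > zinc (1.14)

["copper", "zinc"]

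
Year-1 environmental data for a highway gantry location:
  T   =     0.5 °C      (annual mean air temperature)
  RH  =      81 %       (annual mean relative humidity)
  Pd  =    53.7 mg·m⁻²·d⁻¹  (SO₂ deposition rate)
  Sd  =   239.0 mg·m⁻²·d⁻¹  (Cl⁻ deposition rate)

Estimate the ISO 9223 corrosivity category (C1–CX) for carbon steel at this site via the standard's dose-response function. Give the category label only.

carbon steel: f(T) = +0.150·(T−10) [T≤10 °C] = -1.4250
  sulphur-dioxide contribution → 17.07 μm/a
  chloride contribution → 44.95 μm/a
  total first-year rate 62.02 μm/a
62 μm/a falls in (50, 80] for carbon steel → category C4

C4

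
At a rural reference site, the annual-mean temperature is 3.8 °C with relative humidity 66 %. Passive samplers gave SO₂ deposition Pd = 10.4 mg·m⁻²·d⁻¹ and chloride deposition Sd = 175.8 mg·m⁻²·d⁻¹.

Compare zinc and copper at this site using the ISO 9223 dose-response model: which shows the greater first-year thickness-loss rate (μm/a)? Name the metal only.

zinc

zinc: T≤10 °C ⇒ hinge +0.038·(3.8−10) = -0.2356
  Pd branch = 0.0129·Pd^0.44·e^(0.046·RH+f) = 0.5947 μm/a
  Cl⁻ term: 0.0175·175.8^0.57·exp(0.008·66+0.085·3.8) = 0.7803
  r_corr = 0.5947 + 0.7803 = 1.375 μm/a
copper: f(T) = +0.126·(T−10) [T≤10 °C] = -0.7812
  SO₂ term: 0.0053·10.4^0.26·exp(0.059·66-0.7812) = 0.2191
  Sd branch = 0.01025·Sd^0.27·e^(0.036·RH+0.049·T) = 0.5366 μm/a
  sum: 0.2191 + 0.5366 → r_corr = 0.7556 μm/a
Ordering by μm/a: zinc (1.38) > copper (0.756)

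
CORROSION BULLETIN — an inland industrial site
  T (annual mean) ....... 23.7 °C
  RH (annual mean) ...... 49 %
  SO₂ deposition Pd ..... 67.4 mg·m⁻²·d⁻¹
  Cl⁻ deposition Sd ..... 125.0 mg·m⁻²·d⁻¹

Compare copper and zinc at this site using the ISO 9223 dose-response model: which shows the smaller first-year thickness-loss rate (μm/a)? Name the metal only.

copper

copper: f(T) = -0.080·(T−10) [T>10 °C] = -1.0960
  sulphur-dioxide contribution → 0.09534 μm/a
  chloride contribution → 0.7036 μm/a
  total first-year rate 0.799 μm/a
zinc: temperature factor f = -0.071·(13.7) = -0.9727
  sulphur-dioxide contribution → 0.2963 μm/a
  chloride contribution → 3.044 μm/a
  total first-year rate 3.34 μm/a
Ordering by μm/a: zinc (3.34) > copper (0.799)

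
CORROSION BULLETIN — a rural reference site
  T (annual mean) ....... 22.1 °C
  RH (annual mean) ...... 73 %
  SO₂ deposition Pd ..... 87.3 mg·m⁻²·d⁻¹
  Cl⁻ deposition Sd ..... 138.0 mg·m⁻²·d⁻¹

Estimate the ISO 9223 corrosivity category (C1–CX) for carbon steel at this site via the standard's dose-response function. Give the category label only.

carbon steel: f(T) = -0.054·(T−10) [T>10 °C] = -0.6534
  SO₂ term: 1.77·87.3^0.52·exp(0.02·73-0.6534) = 40.51
  Sd branch = 0.102·Sd^0.62·e^(0.033·RH+0.04·T) = 58.27 μm/a
  r_corr = 40.51 + 58.27 = 98.79 μm/a
Category bounds: 80…200 μm/a bracket r_corr ⇒ C5

C5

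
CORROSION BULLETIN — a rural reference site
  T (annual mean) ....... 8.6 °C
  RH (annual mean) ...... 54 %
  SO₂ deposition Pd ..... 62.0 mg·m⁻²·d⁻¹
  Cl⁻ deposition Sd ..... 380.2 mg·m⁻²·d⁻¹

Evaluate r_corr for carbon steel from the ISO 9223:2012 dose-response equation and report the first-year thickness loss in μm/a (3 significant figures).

carbon steel: f(T) = +0.150·(T−10) [T≤10 °C] = -0.2100
  Pd branch = 1.77·Pd^0.52·e^(0.02·RH+f) = 36.13 μm/a
  Sd branch = 0.102·Sd^0.62·e^(0.033·RH+0.04·T) = 34 μm/a
  sum: 36.13 + 34 → r_corr = 70.13 μm/a

r_corr = 70.1 μm/a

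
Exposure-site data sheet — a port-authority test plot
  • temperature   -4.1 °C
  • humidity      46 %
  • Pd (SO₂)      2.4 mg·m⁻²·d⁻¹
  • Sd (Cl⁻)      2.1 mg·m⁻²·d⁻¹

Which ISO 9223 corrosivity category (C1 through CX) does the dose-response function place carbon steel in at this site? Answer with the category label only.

C2

carbon steel: temperature factor f = +0.150·(-14.1) = -2.1150
  sulphur-dioxide contribution → 0.8447 μm/a
  chloride contribution → 0.6258 μm/a
  total first-year rate 1.47 μm/a
ISO 9223 Table 2 (carbon steel): 1.3 < 1.47 ≤ 25 μm/a ⇒ C2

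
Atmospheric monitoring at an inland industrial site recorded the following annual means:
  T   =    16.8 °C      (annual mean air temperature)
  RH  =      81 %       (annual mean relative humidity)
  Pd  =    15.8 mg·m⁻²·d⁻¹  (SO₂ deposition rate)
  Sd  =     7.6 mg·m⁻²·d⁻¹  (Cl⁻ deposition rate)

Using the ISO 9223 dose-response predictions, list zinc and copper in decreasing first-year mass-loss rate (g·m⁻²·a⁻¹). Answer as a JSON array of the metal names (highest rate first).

["copper", "zinc"]

zinc: T>10 °C ⇒ hinge -0.071·(16.8−10) = -0.4828
  sulphur-dioxide contribution → 1.113 μm/a
  chloride contribution → 0.4433 μm/a
  total first-year rate 1.556 μm/a
  mass loss = 1.556 μm/a × 7.14 g/cm³ = 11.11 g·m⁻²·a⁻¹
copper: f(T) = -0.080·(T−10) [T>10 °C] = -0.5440
  sulphur-dioxide contribution → 0.7502 μm/a
  chloride contribution → 0.7455 μm/a
  total first-year rate 1.496 μm/a
  mass loss = 1.496 μm/a × 8.96 g/cm³ = 13.4 g·m⁻²·a⁻¹
Ordering by g·m⁻²·a⁻¹: copper (13.4) > zinc (11.1)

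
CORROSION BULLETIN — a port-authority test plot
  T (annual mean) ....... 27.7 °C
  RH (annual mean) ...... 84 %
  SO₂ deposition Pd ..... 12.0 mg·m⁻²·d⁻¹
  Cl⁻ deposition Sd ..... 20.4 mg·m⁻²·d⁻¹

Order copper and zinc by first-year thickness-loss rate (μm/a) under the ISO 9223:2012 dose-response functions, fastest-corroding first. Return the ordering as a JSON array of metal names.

copper: temperature factor f = -0.080·(17.7) = -1.4160
  sulphur-dioxide contribution → 0.3486 μm/a
  chloride contribution → 1.85 μm/a
  total first-year rate 2.198 μm/a
zinc: temperature factor f = -0.071·(17.7) = -1.2567
  sulphur-dioxide contribution → 0.5221 μm/a
  chloride contribution → 2.013 μm/a
  ⇒ r_corr(zinc) = 2.535 μm/a
Ordering by μm/a: zinc (2.54) > copper (2.2)

["zinc", "copper"]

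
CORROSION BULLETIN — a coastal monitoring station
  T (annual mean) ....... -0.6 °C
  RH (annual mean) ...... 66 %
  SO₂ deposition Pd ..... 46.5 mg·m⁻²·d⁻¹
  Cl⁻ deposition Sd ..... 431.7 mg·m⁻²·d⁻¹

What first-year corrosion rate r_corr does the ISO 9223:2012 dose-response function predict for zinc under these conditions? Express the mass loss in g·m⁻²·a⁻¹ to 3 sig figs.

zinc: f(T) = +0.038·(T−10) [T≤10 °C] = -0.4028
  Pd branch = 0.0129·Pd^0.44·e^(0.046·RH+f) = 0.9724 μm/a
  Sd branch = 0.0175·Sd^0.57·e^(0.008·RH+0.085·T) = 0.8959 μm/a
  r_corr = 0.9724 + 0.8959 = 1.868 μm/a
Convert to mass loss: 1.868 μm/a × 7.14 g/cm³ = 13.34 g·m⁻²·a⁻¹

r_corr = 13.3 g·m⁻²·a⁻¹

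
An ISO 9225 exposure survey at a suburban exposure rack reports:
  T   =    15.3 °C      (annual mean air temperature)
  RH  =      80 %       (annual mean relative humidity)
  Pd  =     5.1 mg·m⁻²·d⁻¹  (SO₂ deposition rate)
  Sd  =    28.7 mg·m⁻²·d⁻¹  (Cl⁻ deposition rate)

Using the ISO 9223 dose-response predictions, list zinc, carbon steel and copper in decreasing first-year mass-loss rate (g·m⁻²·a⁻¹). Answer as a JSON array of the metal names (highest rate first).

zinc: temperature factor f = -0.071·(5.3) = -0.3763
  SO₂ term: 0.0129·5.1^0.44·exp(0.046·80-0.3763) = 0.719
  Sd branch = 0.0175·Sd^0.57·e^(0.008·RH+0.085·T) = 0.8256 μm/a
  r_corr = 0.719 + 0.8256 = 1.545 μm/a
  mass loss = 1.545 μm/a × 7.14 g/cm³ = 11.03 g·m⁻²·a⁻¹
carbon steel: temperature factor f = -0.054·(5.3) = -0.2862
  Pd branch = 1.77·Pd^0.52·e^(0.02·RH+f) = 15.36 μm/a
  Sd branch = 0.102·Sd^0.62·e^(0.033·RH+0.04·T) = 21.13 μm/a
  r_corr = 15.36 + 21.13 = 36.49 μm/a
  mass loss = 36.49 μm/a × 7.85 g/cm³ = 286.4 g·m⁻²·a⁻¹
copper: temperature factor f = -0.080·(5.3) = -0.4240
  SO₂ term: 0.0053·5.1^0.26·exp(0.059·80-0.4240) = 0.5943
  Cl⁻ term: 0.01025·28.7^0.27·exp(0.036·80+0.049·15.3) = 0.9566
  r_corr = 0.5943 + 0.9566 = 1.551 μm/a
  mass loss = 1.551 μm/a × 8.96 g/cm³ = 13.9 g·m⁻²·a⁻¹
Ordering by g·m⁻²·a⁻¹: carbon steel (286) > copper (13.9) > zinc (11)

["carbon steel", "copper", "zinc"]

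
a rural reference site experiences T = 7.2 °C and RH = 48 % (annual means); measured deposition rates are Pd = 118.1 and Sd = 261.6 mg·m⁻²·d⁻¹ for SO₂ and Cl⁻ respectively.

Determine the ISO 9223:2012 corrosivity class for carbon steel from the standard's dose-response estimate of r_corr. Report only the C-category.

carbon steel: temperature factor f = +0.150·(-2.8) = -0.4200
  Pd branch = 1.77·Pd^0.52·e^(0.02·RH+f) = 36.31 μm/a
  Cl⁻ term: 0.102·261.6^0.62·exp(0.033·48+0.04·7.2) = 20.92
  sum: 36.31 + 20.92 → r_corr = 57.23 μm/a
57.2 μm/a falls in (50, 80] for carbon steel → category C4

C4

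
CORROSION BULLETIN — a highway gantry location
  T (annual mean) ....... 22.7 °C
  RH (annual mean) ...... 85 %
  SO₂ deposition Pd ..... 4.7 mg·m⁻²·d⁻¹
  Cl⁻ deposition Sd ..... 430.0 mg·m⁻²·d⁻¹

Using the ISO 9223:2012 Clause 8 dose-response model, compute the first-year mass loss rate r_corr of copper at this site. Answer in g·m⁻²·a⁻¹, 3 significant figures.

copper: temperature factor f = -0.080·(12.7) = -1.0160
  sulphur-dioxide contribution → 0.4323 μm/a
  chloride contribution → 3.418 μm/a
  total first-year rate 3.85 μm/a
Convert to mass loss: 3.85 μm/a × 8.96 g/cm³ = 34.5 g·m⁻²·a⁻¹

r_corr = 34.5 g·m⁻²·a⁻¹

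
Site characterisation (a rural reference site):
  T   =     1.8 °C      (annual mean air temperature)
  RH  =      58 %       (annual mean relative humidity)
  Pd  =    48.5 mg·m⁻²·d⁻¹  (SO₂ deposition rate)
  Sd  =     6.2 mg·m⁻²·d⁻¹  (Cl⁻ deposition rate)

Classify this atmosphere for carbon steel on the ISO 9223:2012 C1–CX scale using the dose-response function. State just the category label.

carbon steel: T≤10 °C ⇒ hinge +0.150·(1.8−10) = -1.2300
  sulphur-dioxide contribution → 12.42 μm/a
  chloride contribution → 2.304 μm/a
  total first-year rate 14.72 μm/a
Category bounds: 1.3…25 μm/a bracket r_corr ⇒ C2

C2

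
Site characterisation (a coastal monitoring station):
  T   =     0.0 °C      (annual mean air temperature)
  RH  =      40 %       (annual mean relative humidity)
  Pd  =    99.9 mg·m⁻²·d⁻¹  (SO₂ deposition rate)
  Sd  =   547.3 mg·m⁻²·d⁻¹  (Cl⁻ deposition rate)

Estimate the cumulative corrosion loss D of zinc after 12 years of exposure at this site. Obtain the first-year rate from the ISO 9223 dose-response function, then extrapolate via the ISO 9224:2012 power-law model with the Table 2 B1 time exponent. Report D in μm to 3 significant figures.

zinc: temperature factor f = +0.038·(-10.0) = -0.3800
  Pd branch = 0.0129·Pd^0.44·e^(0.046·RH+f) = 0.4212 μm/a
  Sd branch = 0.0175·Sd^0.57·e^(0.008·RH+0.085·T) = 0.8766 μm/a
  r_corr = 0.4212 + 0.8766 = 1.298 μm/a
ISO 9224: D(t) = r_corr · t^b with b = 0.813 (zinc, B1)
  D(12) = 1.298 × 12^0.813 = 1.298 × 7.54 = 9.785 μm

D(12) = 9.79 μm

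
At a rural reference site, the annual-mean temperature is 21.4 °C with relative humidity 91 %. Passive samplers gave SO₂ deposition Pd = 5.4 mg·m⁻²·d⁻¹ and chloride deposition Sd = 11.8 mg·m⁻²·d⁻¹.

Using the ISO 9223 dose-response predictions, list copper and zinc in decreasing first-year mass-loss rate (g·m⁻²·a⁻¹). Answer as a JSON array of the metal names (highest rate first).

copper: f(T) = -0.080·(T−10) [T>10 °C] = -0.9120
  sulphur-dioxide contribution → 0.7085 μm/a
  chloride contribution → 1.508 μm/a
  ⇒ r_corr(copper) = 2.216 μm/a
  mass loss = 2.216 μm/a × 8.96 g/cm³ = 19.86 g·m⁻²·a⁻¹
zinc: temperature factor f = -0.071·(11.4) = -0.8094
  sulphur-dioxide contribution → 0.793 μm/a
  chloride contribution → 0.9123 μm/a
  total first-year rate 1.705 μm/a
  mass loss = 1.705 μm/a × 7.14 g/cm³ = 12.18 g·m⁻²·a⁻¹
Ordering by g·m⁻²·a⁻¹: copper (19.9) > zinc (12.2)

["copper", "zinc"]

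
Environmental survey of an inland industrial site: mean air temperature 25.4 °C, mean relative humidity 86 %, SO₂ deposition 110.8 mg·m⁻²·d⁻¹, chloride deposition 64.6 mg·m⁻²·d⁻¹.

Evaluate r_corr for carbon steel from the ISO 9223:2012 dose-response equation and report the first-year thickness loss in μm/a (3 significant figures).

carbon steel: temperature factor f = -0.054·(15.4) = -0.8316
  SO₂ term: 1.77·110.8^0.52·exp(0.02·86-0.8316) = 49.77
  Sd branch = 0.102·Sd^0.62·e^(0.033·RH+0.04·T) = 63.78 μm/a
  sum: 49.77 + 63.78 → r_corr = 113.6 μm/a

r_corr = 114 μm/a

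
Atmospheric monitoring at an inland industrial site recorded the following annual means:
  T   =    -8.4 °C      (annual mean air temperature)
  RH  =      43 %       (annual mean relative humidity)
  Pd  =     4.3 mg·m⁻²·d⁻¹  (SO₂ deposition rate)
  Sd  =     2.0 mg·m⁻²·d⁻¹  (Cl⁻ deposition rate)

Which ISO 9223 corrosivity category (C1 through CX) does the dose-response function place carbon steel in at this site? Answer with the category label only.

carbon steel: temperature factor f = +0.150·(-18.4) = -2.7600
  sulphur-dioxide contribution → 0.5652 μm/a
  chloride contribution → 0.463 μm/a
  ⇒ r_corr(carbon steel) = 1.028 μm/a
ISO 9223 Table 2 (carbon steel): 0 < 1.03 ≤ 1.3 μm/a ⇒ C1

C1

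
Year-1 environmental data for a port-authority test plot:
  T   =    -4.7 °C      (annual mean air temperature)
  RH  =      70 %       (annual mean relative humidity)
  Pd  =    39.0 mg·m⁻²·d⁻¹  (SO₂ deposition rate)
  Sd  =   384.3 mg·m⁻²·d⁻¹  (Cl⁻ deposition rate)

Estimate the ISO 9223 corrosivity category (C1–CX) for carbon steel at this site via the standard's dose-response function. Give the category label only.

C3

carbon steel: T≤10 °C ⇒ hinge +0.150·(-4.7−10) = -2.2050
  Pd branch = 1.77·Pd^0.52·e^(0.02·RH+f) = 5.318 μm/a
  Sd branch = 0.102·Sd^0.62·e^(0.033·RH+0.04·T) = 34.09 μm/a
  r_corr = 5.318 + 34.09 = 39.41 μm/a
39.4 μm/a falls in (25, 50] for carbon steel → category C3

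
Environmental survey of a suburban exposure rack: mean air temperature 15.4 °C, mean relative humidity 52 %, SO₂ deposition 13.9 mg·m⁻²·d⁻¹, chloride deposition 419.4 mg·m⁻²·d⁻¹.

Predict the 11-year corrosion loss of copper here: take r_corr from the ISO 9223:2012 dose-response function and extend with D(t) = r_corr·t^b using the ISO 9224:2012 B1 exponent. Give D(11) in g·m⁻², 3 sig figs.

copper: temperature factor f = -0.080·(5.4) = -0.4320
  SO₂ term: 0.0053·13.9^0.26·exp(0.059·52-0.4320) = 0.1466
  Cl⁻ term: 0.01025·419.4^0.27·exp(0.036·52+0.049·15.4) = 0.7237
  r_corr = 0.1466 + 0.7237 = 0.8703 μm/a
Long-term exponent b (ISO 9224 Table 2, B1) = 0.667
  D(11) = 0.8703 × 11^0.667 = 0.8703 × 4.95 = 4.308 μm
  Mass loss = 4.308 μm × 8.96 g/cm³ = 38.6 g·m⁻²

D(11) = 38.6 g·m⁻²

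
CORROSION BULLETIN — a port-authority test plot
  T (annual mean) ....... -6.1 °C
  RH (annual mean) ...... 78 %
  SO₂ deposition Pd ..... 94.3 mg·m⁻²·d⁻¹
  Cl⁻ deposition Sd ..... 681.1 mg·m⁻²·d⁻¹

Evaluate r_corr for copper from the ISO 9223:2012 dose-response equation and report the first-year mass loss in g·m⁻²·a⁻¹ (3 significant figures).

copper: f(T) = +0.126·(T−10) [T≤10 °C] = -2.0286
  SO₂ term: 0.0053·94.3^0.26·exp(0.059·78-2.0286) = 0.2266
  Sd branch = 0.01025·Sd^0.27·e^(0.036·RH+0.049·T) = 0.7335 μm/a
  sum: 0.2266 + 0.7335 → r_corr = 0.9601 μm/a
Convert to mass loss: 0.9601 μm/a × 8.96 g/cm³ = 8.602 g·m⁻²·a⁻¹

r_corr = 8.60 g·m⁻²·a⁻¹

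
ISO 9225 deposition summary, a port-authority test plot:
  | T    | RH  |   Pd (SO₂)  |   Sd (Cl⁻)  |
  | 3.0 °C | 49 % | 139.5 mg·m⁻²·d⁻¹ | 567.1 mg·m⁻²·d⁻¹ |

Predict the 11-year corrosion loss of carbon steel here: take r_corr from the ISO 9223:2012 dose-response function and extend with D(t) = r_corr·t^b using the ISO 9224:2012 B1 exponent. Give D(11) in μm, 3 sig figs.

D(11) = 179 μm

carbon steel: f(T) = +0.150·(T−10) [T≤10 °C] = -1.0500
  sulphur-dioxide contribution → 21.52 μm/a
  chloride contribution → 29.53 μm/a
  ⇒ r_corr(carbon steel) = 51.04 μm/a
Power-law: D(11) = r_corr · 11^0.523
  D(11) = 51.04 × 11^0.523 = 51.04 × 3.505 = 178.9 μm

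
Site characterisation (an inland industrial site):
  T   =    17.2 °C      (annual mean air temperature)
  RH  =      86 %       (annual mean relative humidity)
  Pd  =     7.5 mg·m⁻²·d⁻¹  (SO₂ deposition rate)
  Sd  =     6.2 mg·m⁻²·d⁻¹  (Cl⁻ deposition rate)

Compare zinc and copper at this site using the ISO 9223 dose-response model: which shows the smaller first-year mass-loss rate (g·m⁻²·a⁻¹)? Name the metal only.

zinc: temperature factor f = -0.071·(7.2) = -0.5112
  Pd branch = 0.0129·Pd^0.44·e^(0.046·RH+f) = 0.981 μm/a
  Cl⁻ term: 0.0175·6.2^0.57·exp(0.008·86+0.085·17.2) = 0.425
  r_corr = 0.981 + 0.425 = 1.406 μm/a
  mass loss = 1.406 μm/a × 7.14 g/cm³ = 10.04 g·m⁻²·a⁻¹
copper: temperature factor f = -0.080·(7.2) = -0.5760
  Pd branch = 0.0053·Pd^0.26·e^(0.059·RH+f) = 0.804 μm/a
  Cl⁻ term: 0.01025·6.2^0.27·exp(0.036·86+0.049·17.2) = 0.8615
  r_corr = 0.804 + 0.8615 = 1.666 μm/a
  mass loss = 1.666 μm/a × 8.96 g/cm³ = 14.92 g·m⁻²·a⁻¹
Ordering by g·m⁻²·a⁻¹: copper (14.9) > zinc (10)

zinc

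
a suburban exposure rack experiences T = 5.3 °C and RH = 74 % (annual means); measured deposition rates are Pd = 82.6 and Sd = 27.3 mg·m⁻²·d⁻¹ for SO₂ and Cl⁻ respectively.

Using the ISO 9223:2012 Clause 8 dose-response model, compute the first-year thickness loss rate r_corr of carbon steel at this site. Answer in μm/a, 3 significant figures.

carbon steel: T≤10 °C ⇒ hinge +0.150·(5.3−10) = -0.7050
  Pd branch = 1.77·Pd^0.52·e^(0.02·RH+f) = 38.14 μm/a
  Cl⁻ term: 0.102·27.3^0.62·exp(0.033·74+0.04·5.3) = 11.26
  sum: 38.14 + 11.26 → r_corr = 49.4 μm/a

r_corr = 49.4 μm/a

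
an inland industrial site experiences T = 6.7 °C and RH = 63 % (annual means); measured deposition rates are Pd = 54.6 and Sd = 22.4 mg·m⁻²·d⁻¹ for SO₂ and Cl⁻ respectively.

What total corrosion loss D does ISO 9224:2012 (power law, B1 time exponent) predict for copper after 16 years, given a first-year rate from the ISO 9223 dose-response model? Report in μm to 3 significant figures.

copper: T≤10 °C ⇒ hinge +0.126·(6.7−10) = -0.4158
  Pd branch = 0.0053·Pd^0.26·e^(0.059·RH+f) = 0.407 μm/a
  Cl⁻ term: 0.01025·22.4^0.27·exp(0.036·63+0.049·6.7) = 0.3183
  sum: 0.407 + 0.3183 → r_corr = 0.7254 μm/a
Long-term exponent b (ISO 9224 Table 2, B1) = 0.667
  D(16) = 0.7254 × 16^0.667 = 0.7254 × 6.355 = 4.61 μm

D(16) = 4.61 μm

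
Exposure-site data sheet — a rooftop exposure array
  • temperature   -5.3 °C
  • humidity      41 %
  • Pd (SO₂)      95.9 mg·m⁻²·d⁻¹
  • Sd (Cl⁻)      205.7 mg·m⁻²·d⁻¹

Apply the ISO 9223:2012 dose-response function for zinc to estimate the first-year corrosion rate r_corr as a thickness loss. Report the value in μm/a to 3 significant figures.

r_corr = 0.677 μm/a

zinc: T≤10 °C ⇒ hinge +0.038·(-5.3−10) = -0.5814
  Pd branch = 0.0129·Pd^0.44·e^(0.046·RH+f) = 0.3541 μm/a
  Cl⁻ term: 0.0175·205.7^0.57·exp(0.008·41+0.085·-5.3) = 0.3224
  sum: 0.3541 + 0.3224 → r_corr = 0.6765 μm/a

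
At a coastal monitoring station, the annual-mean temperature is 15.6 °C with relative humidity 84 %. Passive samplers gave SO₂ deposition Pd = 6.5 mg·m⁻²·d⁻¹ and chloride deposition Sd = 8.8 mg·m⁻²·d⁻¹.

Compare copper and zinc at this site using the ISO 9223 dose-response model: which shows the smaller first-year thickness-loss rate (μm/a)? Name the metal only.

zinc

copper: T>10 °C ⇒ hinge -0.080·(15.6−10) = -0.4480
  Pd branch = 0.0053·Pd^0.26·e^(0.059·RH+f) = 0.7824 μm/a
  Sd branch = 0.01025·Sd^0.27·e^(0.036·RH+0.049·T) = 0.8147 μm/a
  r_corr = 0.7824 + 0.8147 = 1.597 μm/a
zinc: temperature factor f = -0.071·(5.6) = -0.3976
  Pd branch = 0.0129·Pd^0.44·e^(0.046·RH+f) = 0.9413 μm/a
  Cl⁻ term: 0.0175·8.8^0.57·exp(0.008·84+0.085·15.6) = 0.4458
  r_corr = 0.9413 + 0.4458 = 1.387 μm/a
Ordering by μm/a: copper (1.6) > zinc (1.39)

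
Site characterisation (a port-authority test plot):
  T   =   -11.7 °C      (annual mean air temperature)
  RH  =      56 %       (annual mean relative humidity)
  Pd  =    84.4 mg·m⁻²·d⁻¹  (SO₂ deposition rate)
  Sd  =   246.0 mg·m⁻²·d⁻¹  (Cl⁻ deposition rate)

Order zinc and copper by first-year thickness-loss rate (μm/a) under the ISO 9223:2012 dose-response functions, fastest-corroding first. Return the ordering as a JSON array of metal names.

["zinc", "copper"]

zinc: temperature factor f = +0.038·(-21.7) = -0.8246
  sulphur-dioxide contribution → 0.5234 μm/a
  chloride contribution → 0.2336 μm/a
  ⇒ r_corr(zinc) = 0.757 μm/a
copper: T≤10 °C ⇒ hinge +0.126·(-11.7−10) = -2.7342
  sulphur-dioxide contribution → 0.02969 μm/a
  chloride contribution → 0.1918 μm/a
  total first-year rate 0.2215 μm/a
Ordering by μm/a: zinc (0.757) > copper (0.221)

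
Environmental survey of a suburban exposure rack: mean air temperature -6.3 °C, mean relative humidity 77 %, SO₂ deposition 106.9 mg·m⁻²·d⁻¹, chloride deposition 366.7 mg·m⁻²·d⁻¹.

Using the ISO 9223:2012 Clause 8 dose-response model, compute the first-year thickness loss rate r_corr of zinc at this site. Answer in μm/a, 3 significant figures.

r_corr = 2.42 μm/a

zinc: T≤10 °C ⇒ hinge +0.038·(-6.3−10) = -0.6194
  sulphur-dioxide contribution → 1.873 μm/a
  chloride contribution → 0.5491 μm/a
  total first-year rate 2.422 μm/a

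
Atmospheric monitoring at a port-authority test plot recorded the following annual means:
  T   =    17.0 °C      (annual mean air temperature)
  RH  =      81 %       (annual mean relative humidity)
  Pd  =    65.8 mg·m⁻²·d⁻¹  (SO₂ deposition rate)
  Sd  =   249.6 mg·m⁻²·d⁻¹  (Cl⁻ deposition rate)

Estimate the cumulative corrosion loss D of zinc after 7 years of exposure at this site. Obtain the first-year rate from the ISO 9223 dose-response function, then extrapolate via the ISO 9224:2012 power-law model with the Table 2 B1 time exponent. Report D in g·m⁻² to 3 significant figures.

zinc: T>10 °C ⇒ hinge -0.071·(17.0−10) = -0.4970
  sulphur-dioxide contribution → 2.056 μm/a
  chloride contribution → 3.299 μm/a
  total first-year rate 5.355 μm/a
ISO 9224: D(t) = r_corr · t^b with b = 0.813 (zinc, B1)
  D(7) = 5.355 × 7^0.813 = 5.355 × 4.865 = 26.05 μm
  Mass loss = 26.05 μm × 7.14 g/cm³ = 186 g·m⁻²

D(7) = 186 g·m⁻²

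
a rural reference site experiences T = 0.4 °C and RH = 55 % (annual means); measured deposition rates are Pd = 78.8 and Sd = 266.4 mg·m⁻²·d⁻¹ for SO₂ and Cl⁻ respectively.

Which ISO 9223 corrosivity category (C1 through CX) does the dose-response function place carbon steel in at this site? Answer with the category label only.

C3

carbon steel: T≤10 °C ⇒ hinge +0.150·(0.4−10) = -1.4400
  SO₂ term: 1.77·78.8^0.52·exp(0.02·55-1.4400) = 12.2
  Sd branch = 0.102·Sd^0.62·e^(0.033·RH+0.04·T) = 20.31 μm/a
  r_corr = 12.2 + 20.31 = 32.51 μm/a
Category bounds: 25…50 μm/a bracket r_corr ⇒ C3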